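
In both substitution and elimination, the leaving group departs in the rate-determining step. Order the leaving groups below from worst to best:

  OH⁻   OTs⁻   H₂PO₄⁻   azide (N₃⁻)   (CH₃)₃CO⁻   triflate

Leaving-group ability tracks the stability of the departed species; conjugate-acid pKₐ is the usual yardstick (lower pKₐ → better LG).
triflate: pKₐ(CF₃SO₃H (triflic acid)) ≈ -14 — charge spread over three oxygens and a CF₃ group; the premier leaving group in synthesis
OTs⁻: pKₐ(p-CH₃C₆H₄SO₃H (TsOH)) ≈ -2.8 — resonance-delocalised arenesulfonate
H₂PO₄⁻: pKₐ(H₃PO₄) ≈ 2.1 — moderate base; biological leaving group after further activation
azide (N₃⁻): pKₐ(HN₃) ≈ 4.7 — linear, resonance-stabilised
OH⁻: pKₐ(H₂O) ≈ 15.7
(CH₃)₃CO⁻: pKₐ(t-BuOH) ≈ 18 — bulky, strongly basic alkoxide
Listed from poorest to best leaving group as asked.

(CH₃)₃CO⁻ < OH⁻ < azide (N₃⁻) < H₂PO₄⁻ < OTs⁻ < triflate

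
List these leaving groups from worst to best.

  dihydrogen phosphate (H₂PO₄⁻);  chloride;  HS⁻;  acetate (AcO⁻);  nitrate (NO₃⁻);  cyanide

The more stable X⁻ (or X) is on its own — i.e. the weaker a base it is — the better a leaving group it makes.
chloride: pKₐ(HCl) ≈ -7
nitrate (NO₃⁻): pKₐ(HNO₃) ≈ -1.3
dihydrogen phosphate (H₂PO₄⁻): pKₐ(H₃PO₄) ≈ 2.1
acetate (AcO⁻): pKₐ(CH₃COOH) ≈ 4.8
HS⁻: pKₐ(H₂S) ≈ 7
cyanide: pKₐ(HCN) ≈ 9.2
The question asks for worst first, so the sequence is read in increasing leaving-group ability.

cyanide < HS⁻ < acetate (AcO⁻) < dihydrogen phosphate (H₂PO₄⁻) < nitrate (NO₃⁻) < chloride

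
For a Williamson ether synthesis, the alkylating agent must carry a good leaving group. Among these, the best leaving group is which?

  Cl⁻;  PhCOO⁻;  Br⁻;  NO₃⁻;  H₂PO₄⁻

A good leaving group is a weak base: the lower the pKₐ of its conjugate acid, the more readily it departs.
Br⁻: pKₐ(HBr) ≈ -9
Cl⁻: pKₐ(HCl) ≈ -7
NO₃⁻: pKₐ(HNO₃) ≈ -1.3
H₂PO₄⁻: pKₐ(H₃PO₄) ≈ 2.1
PhCOO⁻: pKₐ(C₆H₅COOH) ≈ 4.2

Br⁻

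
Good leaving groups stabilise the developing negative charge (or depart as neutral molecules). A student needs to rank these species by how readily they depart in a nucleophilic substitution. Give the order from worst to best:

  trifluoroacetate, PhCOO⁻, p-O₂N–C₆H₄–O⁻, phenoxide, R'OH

phenoxide < p-O₂N–C₆H₄–O⁻ < PhCOO⁻ < trifluoroacetate < R'OH

R'OH: pKₐ(R'OH₂⁺) ≈ -2.4 — neutral; leaves from a protonated ether (an oxonium ion, R–O(H)R'⁺)
trifluoroacetate: pKₐ(CF₃COOH) ≈ 0.2 — strongly electron-withdrawing CF₃ stabilises the carboxylate
PhCOO⁻: pKₐ(C₆H₅COOH) ≈ 4.2
p-O₂N–C₆H₄–O⁻: pKₐ(p-nitrophenol) ≈ 7.2 — nitro group delocalises the charge; the classic chromogenic LG
phenoxide: pKₐ(C₆H₅OH (phenol)) ≈ 10 — resonance into the ring helps, but still a poor LG
Reversing gives the worst-to-best order requested.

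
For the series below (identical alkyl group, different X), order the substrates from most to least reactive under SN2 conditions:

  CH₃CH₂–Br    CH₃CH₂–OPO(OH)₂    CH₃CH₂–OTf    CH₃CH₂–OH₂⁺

CH₃CH₂–OTf > CH₃CH₂–Br > CH₃CH₂–OH₂⁺ > CH₃CH₂–OPO(OH)₂

Identical carbon frameworks mean the comparison reduces to leaving-group quality.
Leaving-group ability tracks the stability of the departed species; conjugate-acid pKₐ is the usual yardstick (lower pKₐ → better LG).
CH₃CH₂–OTf loses OTf⁻: pKₐ(CF₃SO₃H (triflic acid)) ≈ -14
CH₃CH₂–Br loses Br⁻: pKₐ(HBr) ≈ -9
CH₃CH₂–OH₂⁺ loses H₂O: pKₐ(H₃O⁺) ≈ -1.7
CH₃CH₂–OPO(OH)₂ loses H₂PO₄⁻: pKₐ(H₃PO₄) ≈ 2.1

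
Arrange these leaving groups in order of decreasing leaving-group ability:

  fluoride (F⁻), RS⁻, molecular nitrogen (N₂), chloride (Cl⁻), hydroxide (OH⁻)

molecular nitrogen (N₂) > chloride (Cl⁻) > fluoride (F⁻) > RS⁻ > hydroxide (OH⁻)

molecular nitrogen (N₂): no meaningful conjugate acid; N₂ departs as an exceptionally stable neutral molecule
chloride (Cl⁻): pKₐ(HCl) ≈ -7
fluoride (F⁻): pKₐ(HF) ≈ 3.2 — small and strongly basic; the poor halide leaving group
RS⁻: pKₐ(RSH (a thiol)) ≈ 10.5 — moderately basic; rarely leaves without activation
hydroxide (OH⁻): pKₐ(H₂O) ≈ 15.7 — strong base; essentially never leaves without prior activation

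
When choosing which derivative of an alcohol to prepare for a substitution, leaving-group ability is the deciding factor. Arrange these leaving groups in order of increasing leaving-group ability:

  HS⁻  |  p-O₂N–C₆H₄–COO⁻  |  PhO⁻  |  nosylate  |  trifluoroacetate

Leaving-group ability tracks the stability of the departed species; conjugate-acid pKₐ is the usual yardstick (lower pKₐ → better LG).
nosylate: pKₐ(p-O₂NC₆H₄SO₃H) ≈ -3.5
trifluoroacetate: pKₐ(CF₃COOH) ≈ 0.2
p-O₂N–C₆H₄–COO⁻: pKₐ(p-nitrobenzoic acid) ≈ 3.4
HS⁻: pKₐ(H₂S) ≈ 7
PhO⁻: pKₐ(C₆H₅OH (phenol)) ≈ 10
Reversing gives the worst-to-best order requested.

PhO⁻ < HS⁻ < p-O₂N–C₆H₄–COO⁻ < trifluoroacetate < nosylate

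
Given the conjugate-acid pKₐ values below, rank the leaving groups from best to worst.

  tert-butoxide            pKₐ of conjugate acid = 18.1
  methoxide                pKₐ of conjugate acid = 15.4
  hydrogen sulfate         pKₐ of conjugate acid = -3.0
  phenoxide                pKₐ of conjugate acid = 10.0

hydrogen sulfate > phenoxide > methoxide > tert-butoxide

Lower conjugate-acid pKₐ ⇒ weaker base ⇒ better leaving group.
Sorting by the given values: hydrogen sulfate (-3.0), phenoxide (10.0), methoxide (15.4), tert-butoxide (18.1).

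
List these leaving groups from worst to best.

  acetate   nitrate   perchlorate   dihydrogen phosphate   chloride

acetate < dihydrogen phosphate < nitrate < chloride < perchlorate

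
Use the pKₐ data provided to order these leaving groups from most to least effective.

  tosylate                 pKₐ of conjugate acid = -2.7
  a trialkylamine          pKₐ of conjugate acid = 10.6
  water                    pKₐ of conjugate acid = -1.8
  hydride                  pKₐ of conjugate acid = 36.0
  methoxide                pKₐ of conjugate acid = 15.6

tosylate > water > a trialkylamine > methoxide > hydride

Lower conjugate-acid pKₐ ⇒ weaker base ⇒ better leaving group.
Sorting by the given values: tosylate (-2.7), water (-1.8), a trialkylamine (10.6), methoxide (15.6), hydride (36.0).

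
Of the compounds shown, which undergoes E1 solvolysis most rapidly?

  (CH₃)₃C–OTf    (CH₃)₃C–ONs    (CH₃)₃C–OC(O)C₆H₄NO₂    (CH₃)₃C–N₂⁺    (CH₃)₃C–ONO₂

Identical carbon frameworks mean the comparison reduces to leaving-group quality.
A good leaving group is a weak base: the lower the pKₐ of its conjugate acid, the more readily it departs.
(CH₃)₃C–N₂⁺ loses N₂: no meaningful conjugate acid; N₂ departs as an exceptionally stable neutral molecule
(CH₃)₃C–OTf loses OTf⁻: pKₐ(CF₃SO₃H (triflic acid)) ≈ -14
(CH₃)₃C–ONs loses ONs⁻: pKₐ(p-O₂NC₆H₄SO₃H) ≈ -3.5
(CH₃)₃C–ONO₂ loses NO₃⁻: pKₐ(HNO₃) ≈ -1.3
(CH₃)₃C–OC(O)C₆H₄NO₂ loses p-O₂N–C₆H₄–COO⁻: pKₐ(p-nitrobenzoic acid) ≈ 3.4

(CH₃)₃C–N₂⁺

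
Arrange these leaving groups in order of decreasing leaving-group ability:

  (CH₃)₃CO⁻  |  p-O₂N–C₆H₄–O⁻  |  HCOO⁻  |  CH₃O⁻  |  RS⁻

HCOO⁻ > p-O₂N–C₆H₄–O⁻ > RS⁻ > CH₃O⁻ > (CH₃)₃CO⁻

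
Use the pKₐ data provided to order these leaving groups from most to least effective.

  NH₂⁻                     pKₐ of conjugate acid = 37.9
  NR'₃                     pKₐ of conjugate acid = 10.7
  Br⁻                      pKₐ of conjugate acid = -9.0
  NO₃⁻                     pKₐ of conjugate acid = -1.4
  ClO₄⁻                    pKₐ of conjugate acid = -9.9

ClO₄⁻ > Br⁻ > NO₃⁻ > NR'₃ > NH₂⁻

Lower conjugate-acid pKₐ ⇒ weaker base ⇒ better leaving group.
Sorting by the given values: ClO₄⁻ (-9.9), Br⁻ (-9.0), NO₃⁻ (-1.4), NR'₃ (10.7), NH₂⁻ (37.9).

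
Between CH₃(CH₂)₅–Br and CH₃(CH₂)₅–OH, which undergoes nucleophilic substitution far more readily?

CH₃(CH₂)₅–Br

From CH₃(CH₂)₅–OH the departing group would be OH⁻ (pKₐ(H₂O) ≈ 15.7). Strong base; essentially never leaves without prior activation.
From CH₃(CH₂)₅–Br the leaving group is Br⁻ (pKₐ(HBr) ≈ -9). Weak base; good leaving group.
(In practice CH₃(CH₂)₅–Br is made from CH₃(CH₂)₅–OH by treatment with PBr₃, replacing the hydroxyl with bromide.)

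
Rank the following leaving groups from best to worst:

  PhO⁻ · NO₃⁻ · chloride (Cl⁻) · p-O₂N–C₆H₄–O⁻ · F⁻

chloride (Cl⁻) > NO₃⁻ > F⁻ > p-O₂N–C₆H₄–O⁻ > PhO⁻

Leaving-group ability tracks the stability of the departed species; conjugate-acid pKₐ is the usual yardstick (lower pKₐ → better LG).
chloride (Cl⁻): pKₐ(HCl) ≈ -7
NO₃⁻: pKₐ(HNO₃) ≈ -1.3
F⁻: pKₐ(HF) ≈ 3.2
p-O₂N–C₆H₄–O⁻: pKₐ(p-nitrophenol) ≈ 7.2
PhO⁻: pKₐ(C₆H₅OH (phenol)) ≈ 10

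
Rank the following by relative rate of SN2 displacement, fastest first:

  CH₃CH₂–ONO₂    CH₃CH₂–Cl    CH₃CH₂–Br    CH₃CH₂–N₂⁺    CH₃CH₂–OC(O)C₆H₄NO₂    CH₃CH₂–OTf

CH₃CH₂–N₂⁺ > CH₃CH₂–OTf > CH₃CH₂–Br > CH₃CH₂–Cl > CH₃CH₂–ONO₂ > CH₃CH₂–OC(O)C₆H₄NO₂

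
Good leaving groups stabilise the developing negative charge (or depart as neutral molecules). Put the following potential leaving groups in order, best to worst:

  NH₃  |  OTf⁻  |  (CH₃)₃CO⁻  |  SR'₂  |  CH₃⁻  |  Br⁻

OTf⁻ > Br⁻ > SR'₂ > NH₃ > (CH₃)₃CO⁻ > CH₃⁻

OTf⁻: pKₐ(CF₃SO₃H (triflic acid)) ≈ -14 — charge spread over three oxygens and a CF₃ group; the premier leaving group in synthesis
Br⁻: pKₐ(HBr) ≈ -9
SR'₂: pKₐ(R'₂SH⁺) ≈ -7 — neutral; leaves from a sulfonium salt (R–SR'₂⁺)
NH₃: pKₐ(NH₄⁺) ≈ 9.2
(CH₃)₃CO⁻: pKₐ(t-BuOH) ≈ 18
CH₃⁻: pKₐ(CH₄) ≈ 48 — unstabilised carbanion; the worst conceivable leaving group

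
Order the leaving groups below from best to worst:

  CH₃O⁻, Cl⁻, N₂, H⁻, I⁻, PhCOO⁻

N₂ > I⁻ > Cl⁻ > PhCOO⁻ > CH₃O⁻ > H⁻

The more stable X⁻ (or X) is on its own — i.e. the weaker a base it is — the better a leaving group it makes.
N₂: no meaningful conjugate acid; N₂ departs as an exceptionally stable neutral molecule
I⁻: pKₐ(HI) ≈ -10
Cl⁻: pKₐ(HCl) ≈ -7
PhCOO⁻: pKₐ(C₆H₅COOH) ≈ 4.2 — aryl carboxylate
CH₃O⁻: pKₐ(CH₃OH) ≈ 15.5
H⁻: pKₐ(H₂) ≈ 36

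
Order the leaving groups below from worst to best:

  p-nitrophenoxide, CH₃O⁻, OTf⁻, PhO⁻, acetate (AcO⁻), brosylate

CH₃O⁻ < PhO⁻ < p-nitrophenoxide < acetate (AcO⁻) < brosylate < OTf⁻

Rank by basicity of the departing species: weakest base leaves most easily.
OTf⁻: pKₐ(CF₃SO₃H (triflic acid)) ≈ -14
brosylate: pKₐ(p-BrC₆H₄SO₃H) ≈ -2.8
acetate (AcO⁻): pKₐ(CH₃COOH) ≈ 4.8
p-nitrophenoxide: pKₐ(p-nitrophenol) ≈ 7.2
PhO⁻: pKₐ(C₆H₅OH (phenol)) ≈ 10
CH₃O⁻: pKₐ(CH₃OH) ≈ 15.5
Reversing gives the worst-to-best order requested.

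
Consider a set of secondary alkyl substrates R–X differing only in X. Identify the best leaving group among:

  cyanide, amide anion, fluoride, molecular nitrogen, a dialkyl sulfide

Leaving-group ability tracks the stability of the departed species; conjugate-acid pKₐ is the usual yardstick (lower pKₐ → better LG).
molecular nitrogen: no meaningful conjugate acid; N₂ departs as an exceptionally stable neutral molecule
a dialkyl sulfide: pKₐ(R'₂SH⁺) ≈ -7
fluoride: pKₐ(HF) ≈ 3.2
cyanide: pKₐ(HCN) ≈ 9.2
amide anion: pKₐ(NH₃) ≈ 38

molecular nitrogen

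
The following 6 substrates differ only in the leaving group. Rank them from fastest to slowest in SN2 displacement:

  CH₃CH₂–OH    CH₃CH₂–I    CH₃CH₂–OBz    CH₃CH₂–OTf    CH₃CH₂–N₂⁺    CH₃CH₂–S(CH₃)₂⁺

Same R in every case — rank the leaving groups.
Leaving-group ability tracks the stability of the departed species; conjugate-acid pKₐ is the usual yardstick (lower pKₐ → better LG).
CH₃CH₂–N₂⁺ loses N₂: no meaningful conjugate acid; N₂ departs as an exceptionally stable neutral molecule
CH₃CH₂–OTf loses OTf⁻: pKₐ(CF₃SO₃H (triflic acid)) ≈ -14
CH₃CH₂–I loses I⁻: pKₐ(HI) ≈ -10
CH₃CH₂–S(CH₃)₂⁺ loses SR'₂: pKₐ(R'₂SH⁺) ≈ -7
CH₃CH₂–OBz loses PhCOO⁻: pKₐ(C₆H₅COOH) ≈ 4.2
CH₃CH₂–OH loses OH⁻: pKₐ(H₂O) ≈ 15.7

CH₃CH₂–N₂⁺ > CH₃CH₂–OTf > CH₃CH₂–I > CH₃CH₂–S(CH₃)₂⁺ > CH₃CH₂–OBz > CH₃CH₂–OH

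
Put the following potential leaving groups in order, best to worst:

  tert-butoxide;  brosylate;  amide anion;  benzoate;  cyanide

brosylate > benzoate > cyanide > tert-butoxide > amide anion

brosylate: pKₐ(p-BrC₆H₄SO₃H) ≈ -2.8
benzoate: pKₐ(C₆H₅COOH) ≈ 4.2 — aryl carboxylate
cyanide: pKₐ(HCN) ≈ 9.2 — sp carbon stabilises the charge somewhat, but still a poor LG
tert-butoxide: pKₐ(t-BuOH) ≈ 18
amide anion: pKₐ(NH₃) ≈ 38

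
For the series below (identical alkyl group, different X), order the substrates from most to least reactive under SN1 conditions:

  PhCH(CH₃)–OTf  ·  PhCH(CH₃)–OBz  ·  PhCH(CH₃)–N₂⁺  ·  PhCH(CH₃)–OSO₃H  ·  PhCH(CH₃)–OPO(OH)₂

PhCH(CH₃)–N₂⁺ > PhCH(CH₃)–OTf > PhCH(CH₃)–OSO₃H > PhCH(CH₃)–OPO(OH)₂ > PhCH(CH₃)–OBz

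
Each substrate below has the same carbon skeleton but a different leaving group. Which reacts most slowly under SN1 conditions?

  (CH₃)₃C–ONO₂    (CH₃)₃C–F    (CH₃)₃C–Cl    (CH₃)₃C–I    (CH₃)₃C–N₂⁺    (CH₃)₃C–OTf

With the same alkyl group throughout, only the leaving group differentiates the rates.
Leaving-group ability tracks the stability of the departed species; conjugate-acid pKₐ is the usual yardstick (lower pKₐ → better LG).
(CH₃)₃C–N₂⁺ loses N₂: no meaningful conjugate acid; N₂ departs as an exceptionally stable neutral molecule
(CH₃)₃C–OTf loses OTf⁻: pKₐ(CF₃SO₃H (triflic acid)) ≈ -14
(CH₃)₃C–I loses I⁻: pKₐ(HI) ≈ -10
(CH₃)₃C–Cl loses Cl⁻: pKₐ(HCl) ≈ -7
(CH₃)₃C–ONO₂ loses NO₃⁻: pKₐ(HNO₃) ≈ -1.3
(CH₃)₃C–F loses F⁻: pKₐ(HF) ≈ 3.2

(CH₃)₃C–F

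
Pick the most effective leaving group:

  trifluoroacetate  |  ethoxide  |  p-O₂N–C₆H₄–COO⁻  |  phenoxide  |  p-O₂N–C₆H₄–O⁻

Leaving-group ability tracks the stability of the departed species; conjugate-acid pKₐ is the usual yardstick (lower pKₐ → better LG).
trifluoroacetate: pKₐ(CF₃COOH) ≈ 0.2
p-O₂N–C₆H₄–COO⁻: pKₐ(p-nitrobenzoic acid) ≈ 3.4
p-O₂N–C₆H₄–O⁻: pKₐ(p-nitrophenol) ≈ 7.2
phenoxide: pKₐ(C₆H₅OH (phenol)) ≈ 10
ethoxide: pKₐ(CH₃CH₂OH) ≈ 16

trifluoroacetate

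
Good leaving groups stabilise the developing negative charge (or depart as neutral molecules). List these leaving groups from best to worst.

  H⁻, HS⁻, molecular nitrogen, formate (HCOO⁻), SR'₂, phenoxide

Rank by basicity of the departing species: weakest base leaves most easily.
molecular nitrogen: no meaningful conjugate acid; N₂ departs as an exceptionally stable neutral molecule
SR'₂: pKₐ(R'₂SH⁺) ≈ -7 — neutral; leaves from a sulfonium salt (R–SR'₂⁺)
formate (HCOO⁻): pKₐ(HCOOH) ≈ 3.8 — resonance-stabilised carboxylate
HS⁻: pKₐ(H₂S) ≈ 7 — larger and more polarisable than the oxygen analogue
phenoxide: pKₐ(C₆H₅OH (phenol)) ≈ 10 — resonance into the ring helps, but still a poor LG
H⁻: pKₐ(H₂) ≈ 36 — extremely strong base; leaves only in special hydride-transfer contexts

molecular nitrogen > SR'₂ > formate (HCOO⁻) > HS⁻ > phenoxide > H⁻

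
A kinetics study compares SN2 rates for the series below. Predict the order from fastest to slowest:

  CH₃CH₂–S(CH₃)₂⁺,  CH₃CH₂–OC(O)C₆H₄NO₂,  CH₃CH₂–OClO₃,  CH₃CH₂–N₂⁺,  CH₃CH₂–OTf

CH₃CH₂–N₂⁺ > CH₃CH₂–OTf > CH₃CH₂–OClO₃ > CH₃CH₂–S(CH₃)₂⁺ > CH₃CH₂–OC(O)C₆H₄NO₂

The skeletons are identical, so relative rate is governed entirely by leaving-group ability.
Leaving-group ability tracks the stability of the departed species; conjugate-acid pKₐ is the usual yardstick (lower pKₐ → better LG).
CH₃CH₂–N₂⁺ loses N₂: no meaningful conjugate acid; N₂ departs as an exceptionally stable neutral molecule
CH₃CH₂–OTf loses OTf⁻: pKₐ(CF₃SO₃H (triflic acid)) ≈ -14
CH₃CH₂–OClO₃ loses ClO₄⁻: pKₐ(HClO₄) ≈ -10
CH₃CH₂–S(CH₃)₂⁺ loses SR'₂: pKₐ(R'₂SH⁺) ≈ -7
CH₃CH₂–OC(O)C₆H₄NO₂ loses p-O₂N–C₆H₄–COO⁻: pKₐ(p-nitrobenzoic acid) ≈ 3.4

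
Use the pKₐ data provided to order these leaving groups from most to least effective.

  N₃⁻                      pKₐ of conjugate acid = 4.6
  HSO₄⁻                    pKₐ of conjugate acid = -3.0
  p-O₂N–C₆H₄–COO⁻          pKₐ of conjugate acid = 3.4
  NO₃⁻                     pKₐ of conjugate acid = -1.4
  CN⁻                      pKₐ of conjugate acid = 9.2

Lower conjugate-acid pKₐ ⇒ weaker base ⇒ better leaving group.
Sorting by the given values: HSO₄⁻ (-3.0), NO₃⁻ (-1.4), p-O₂N–C₆H₄–COO⁻ (3.4), N₃⁻ (4.6), CN⁻ (9.2).

HSO₄⁻ > NO₃⁻ > p-O₂N–C₆H₄–COO⁻ > N₃⁻ > CN⁻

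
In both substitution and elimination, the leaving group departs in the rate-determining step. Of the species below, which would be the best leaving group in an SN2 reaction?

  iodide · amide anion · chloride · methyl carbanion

iodide: pKₐ(HI) ≈ -10
chloride: pKₐ(HCl) ≈ -7
amide anion: pKₐ(NH₃) ≈ 38
methyl carbanion: pKₐ(CH₄) ≈ 48

iodide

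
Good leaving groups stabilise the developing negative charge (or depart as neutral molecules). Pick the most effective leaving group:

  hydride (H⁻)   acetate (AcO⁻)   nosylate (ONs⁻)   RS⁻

nosylate (ONs⁻)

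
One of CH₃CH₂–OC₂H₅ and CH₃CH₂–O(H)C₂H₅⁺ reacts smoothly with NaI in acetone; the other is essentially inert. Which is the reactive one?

CH₃CH₂–O(H)C₂H₅⁺

From CH₃CH₂–OC₂H₅ the departing group would be CH₃CH₂O⁻ (pKₐ(CH₃CH₂OH) ≈ 16). Strong base; alkoxides do not leave unassisted.
From CH₃CH₂–O(H)C₂H₅⁺ the leaving group is R'OH (pKₐ(R'OH₂⁺) ≈ -2.4). Neutral; leaves from a protonated ether (an oxonium ion, R–O(H)R'⁺).
(In practice CH₃CH₂–O(H)C₂H₅⁺ is made from CH₃CH₂–OC₂H₅ by protonation with concentrated HBr, allowing neutral ethanol, rather than ethoxide, to depart.)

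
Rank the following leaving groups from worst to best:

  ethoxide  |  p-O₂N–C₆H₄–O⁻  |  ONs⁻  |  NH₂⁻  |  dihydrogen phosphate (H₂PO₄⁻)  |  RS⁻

NH₂⁻ < ethoxide < RS⁻ < p-O₂N–C₆H₄–O⁻ < dihydrogen phosphate (H₂PO₄⁻) < ONs⁻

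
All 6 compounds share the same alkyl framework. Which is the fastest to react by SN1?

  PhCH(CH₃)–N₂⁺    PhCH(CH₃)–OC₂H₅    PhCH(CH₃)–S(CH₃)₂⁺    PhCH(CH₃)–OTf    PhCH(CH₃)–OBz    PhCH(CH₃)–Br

PhCH(CH₃)–N₂⁺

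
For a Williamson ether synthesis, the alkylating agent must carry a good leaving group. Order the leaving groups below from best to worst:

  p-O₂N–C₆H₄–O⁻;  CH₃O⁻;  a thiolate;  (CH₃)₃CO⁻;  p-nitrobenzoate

p-nitrobenzoate > p-O₂N–C₆H₄–O⁻ > a thiolate > CH₃O⁻ > (CH₃)₃CO⁻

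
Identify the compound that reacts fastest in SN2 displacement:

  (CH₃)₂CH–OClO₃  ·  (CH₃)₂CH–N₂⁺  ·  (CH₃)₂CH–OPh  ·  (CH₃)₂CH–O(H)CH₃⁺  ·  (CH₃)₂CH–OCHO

(CH₃)₂CH–N₂⁺

With the same alkyl group throughout, only the leaving group differentiates the rates.
Leaving-group ability tracks the stability of the departed species; conjugate-acid pKₐ is the usual yardstick (lower pKₐ → better LG).
(CH₃)₂CH–N₂⁺ loses N₂: no meaningful conjugate acid; N₂ departs as an exceptionally stable neutral molecule
(CH₃)₂CH–OClO₃ loses ClO₄⁻: pKₐ(HClO₄) ≈ -10
(CH₃)₂CH–O(H)CH₃⁺ loses R'OH: pKₐ(R'OH₂⁺) ≈ -2.4
(CH₃)₂CH–OCHO loses HCOO⁻: pKₐ(HCOOH) ≈ 3.8
(CH₃)₂CH–OPh loses PhO⁻: pKₐ(C₆H₅OH (phenol)) ≈ 10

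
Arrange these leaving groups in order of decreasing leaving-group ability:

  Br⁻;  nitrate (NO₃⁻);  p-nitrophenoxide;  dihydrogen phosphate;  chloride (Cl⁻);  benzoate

Br⁻ > chloride (Cl⁻) > nitrate (NO₃⁻) > dihydrogen phosphate > benzoate > p-nitrophenoxide

A good leaving group is a weak base: the lower the pKₐ of its conjugate acid, the more readily it departs.
Br⁻: pKₐ(HBr) ≈ -9
chloride (Cl⁻): pKₐ(HCl) ≈ -7
nitrate (NO₃⁻): pKₐ(HNO₃) ≈ -1.3
dihydrogen phosphate: pKₐ(H₃PO₄) ≈ 2.1
benzoate: pKₐ(C₆H₅COOH) ≈ 4.2
p-nitrophenoxide: pKₐ(p-nitrophenol) ≈ 7.2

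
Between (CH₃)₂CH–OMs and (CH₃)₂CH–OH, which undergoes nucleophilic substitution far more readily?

From (CH₃)₂CH–OH the departing group would be OH⁻ (pKₐ(H₂O) ≈ 15.7). Strong base; essentially never leaves without prior activation.
From (CH₃)₂CH–OMs the leaving group is OMs⁻ (pKₐ(CH₃SO₃H (MsOH)) ≈ -1.9). Resonance-delocalised alkanesulfonate.
(In practice (CH₃)₂CH–OMs is made from (CH₃)₂CH–OH by treatment with MsCl / Et₃N, converting the hydroxyl into a mesylate.)

(CH₃)₂CH–OMs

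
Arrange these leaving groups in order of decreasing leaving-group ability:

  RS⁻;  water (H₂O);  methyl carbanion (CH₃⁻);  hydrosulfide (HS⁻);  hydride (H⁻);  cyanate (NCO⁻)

The more stable X⁻ (or X) is on its own — i.e. the weaker a base it is — the better a leaving group it makes.
water (H₂O): pKₐ(H₃O⁺) ≈ -1.7
cyanate (NCO⁻): pKₐ(HOCN) ≈ 3.5
hydrosulfide (HS⁻): pKₐ(H₂S) ≈ 7
RS⁻: pKₐ(RSH (a thiol)) ≈ 10.5
hydride (H⁻): pKₐ(H₂) ≈ 36
methyl carbanion (CH₃⁻): pKₐ(CH₄) ≈ 48

water (H₂O) > cyanate (NCO⁻) > hydrosulfide (HS⁻) > RS⁻ > hydride (H⁻) > methyl carbanion (CH₃⁻)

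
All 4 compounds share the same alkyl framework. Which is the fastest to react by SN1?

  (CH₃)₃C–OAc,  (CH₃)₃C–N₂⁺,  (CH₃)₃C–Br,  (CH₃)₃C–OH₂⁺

(CH₃)₃C–N₂⁺

Same R in every case — rank the leaving groups.
The more stable X⁻ (or X) is on its own — i.e. the weaker a base it is — the better a leaving group it makes.
(CH₃)₃C–N₂⁺ loses N₂: no meaningful conjugate acid; N₂ departs as an exceptionally stable neutral molecule
(CH₃)₃C–Br loses Br⁻: pKₐ(HBr) ≈ -9
(CH₃)₃C–OH₂⁺ loses H₂O: pKₐ(H₃O⁺) ≈ -1.7
(CH₃)₃C–OAc loses AcO⁻: pKₐ(CH₃COOH) ≈ 4.8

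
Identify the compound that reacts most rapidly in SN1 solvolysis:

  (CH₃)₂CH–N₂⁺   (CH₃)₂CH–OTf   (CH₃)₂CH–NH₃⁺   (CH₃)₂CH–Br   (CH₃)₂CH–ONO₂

With the same alkyl group throughout, only the leaving group differentiates the rates.
Leaving-group ability tracks the stability of the departed species; conjugate-acid pKₐ is the usual yardstick (lower pKₐ → better LG).
(CH₃)₂CH–N₂⁺ loses N₂: no meaningful conjugate acid; N₂ departs as an exceptionally stable neutral molecule
(CH₃)₂CH–OTf loses OTf⁻: pKₐ(CF₃SO₃H (triflic acid)) ≈ -14
(CH₃)₂CH–Br loses Br⁻: pKₐ(HBr) ≈ -9
(CH₃)₂CH–ONO₂ loses NO₃⁻: pKₐ(HNO₃) ≈ -1.3
(CH₃)₂CH–NH₃⁺ loses NH₃: pKₐ(NH₄⁺) ≈ 9.2

(CH₃)₂CH–N₂⁺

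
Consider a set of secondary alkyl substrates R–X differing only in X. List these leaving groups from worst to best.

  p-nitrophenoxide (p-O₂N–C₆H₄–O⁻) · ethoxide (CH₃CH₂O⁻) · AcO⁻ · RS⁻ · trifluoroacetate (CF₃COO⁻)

ethoxide (CH₃CH₂O⁻) < RS⁻ < p-nitrophenoxide (p-O₂N–C₆H₄–O⁻) < AcO⁻ < trifluoroacetate (CF₃COO⁻)

A good leaving group is a weak base: the lower the pKₐ of its conjugate acid, the more readily it departs.
trifluoroacetate (CF₃COO⁻): pKₐ(CF₃COOH) ≈ 0.2
AcO⁻: pKₐ(CH₃COOH) ≈ 4.8
p-nitrophenoxide (p-O₂N–C₆H₄–O⁻): pKₐ(p-nitrophenol) ≈ 7.2
RS⁻: pKₐ(RSH (a thiol)) ≈ 10.5
ethoxide (CH₃CH₂O⁻): pKₐ(CH₃CH₂OH) ≈ 16
Listed from poorest to best leaving group as asked.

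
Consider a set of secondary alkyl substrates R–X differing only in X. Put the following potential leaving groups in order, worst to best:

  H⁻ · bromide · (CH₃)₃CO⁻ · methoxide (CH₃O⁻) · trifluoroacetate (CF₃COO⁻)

H⁻ < (CH₃)₃CO⁻ < methoxide (CH₃O⁻) < trifluoroacetate (CF₃COO⁻) < bromide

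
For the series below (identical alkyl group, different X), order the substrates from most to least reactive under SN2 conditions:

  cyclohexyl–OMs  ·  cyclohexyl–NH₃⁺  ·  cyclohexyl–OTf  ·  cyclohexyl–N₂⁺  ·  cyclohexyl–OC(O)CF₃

cyclohexyl–N₂⁺ > cyclohexyl–OTf > cyclohexyl–OMs > cyclohexyl–OC(O)CF₃ > cyclohexyl–NH₃⁺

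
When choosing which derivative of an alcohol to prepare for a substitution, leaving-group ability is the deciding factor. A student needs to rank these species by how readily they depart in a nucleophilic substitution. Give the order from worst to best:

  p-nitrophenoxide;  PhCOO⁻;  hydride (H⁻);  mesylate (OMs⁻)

mesylate (OMs⁻): pKₐ(CH₃SO₃H (MsOH)) ≈ -1.9 — resonance-delocalised alkanesulfonate
PhCOO⁻: pKₐ(C₆H₅COOH) ≈ 4.2 — aryl carboxylate
p-nitrophenoxide: pKₐ(p-nitrophenol) ≈ 7.2
hydride (H⁻): pKₐ(H₂) ≈ 36 — extremely strong base; leaves only in special hydride-transfer contexts
Listed from poorest to best leaving group as asked.

hydride (H⁻) < p-nitrophenoxide < PhCOO⁻ < mesylate (OMs⁻)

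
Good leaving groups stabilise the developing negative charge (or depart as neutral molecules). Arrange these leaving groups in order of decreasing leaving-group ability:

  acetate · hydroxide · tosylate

tosylate > acetate > hydroxide

tosylate: pKₐ(p-CH₃C₆H₄SO₃H (TsOH)) ≈ -2.8
acetate: pKₐ(CH₃COOH) ≈ 4.8
hydroxide: pKₐ(H₂O) ≈ 15.7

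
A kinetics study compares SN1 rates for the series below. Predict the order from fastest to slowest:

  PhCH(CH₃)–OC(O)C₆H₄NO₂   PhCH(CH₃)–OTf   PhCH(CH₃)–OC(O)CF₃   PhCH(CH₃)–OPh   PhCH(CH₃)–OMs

Same R in every case — rank the leaving groups.
The more stable X⁻ (or X) is on its own — i.e. the weaker a base it is — the better a leaving group it makes.
PhCH(CH₃)–OTf loses OTf⁻: pKₐ(CF₃SO₃H (triflic acid)) ≈ -14
PhCH(CH₃)–OMs loses OMs⁻: pKₐ(CH₃SO₃H (MsOH)) ≈ -1.9
PhCH(CH₃)–OC(O)CF₃ loses CF₃COO⁻: pKₐ(CF₃COOH) ≈ 0.2
PhCH(CH₃)–OC(O)C₆H₄NO₂ loses p-O₂N–C₆H₄–COO⁻: pKₐ(p-nitrobenzoic acid) ≈ 3.4
PhCH(CH₃)–OPh loses PhO⁻: pKₐ(C₆H₅OH (phenol)) ≈ 10

PhCH(CH₃)–OTf > PhCH(CH₃)–OMs > PhCH(CH₃)–OC(O)CF₃ > PhCH(CH₃)–OC(O)C₆H₄NO₂ > PhCH(CH₃)–OPh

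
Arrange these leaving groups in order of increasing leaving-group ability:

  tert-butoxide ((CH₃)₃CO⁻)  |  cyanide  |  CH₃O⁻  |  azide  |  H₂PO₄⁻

The more stable X⁻ (or X) is on its own — i.e. the weaker a base it is — the better a leaving group it makes.
H₂PO₄⁻: pKₐ(H₃PO₄) ≈ 2.1
azide: pKₐ(HN₃) ≈ 4.7
cyanide: pKₐ(HCN) ≈ 9.2
CH₃O⁻: pKₐ(CH₃OH) ≈ 15.5
tert-butoxide ((CH₃)₃CO⁻): pKₐ(t-BuOH) ≈ 18
Reversing gives the worst-to-best order requested.

tert-butoxide ((CH₃)₃CO⁻) < CH₃O⁻ < cyanide < azide < H₂PO₄⁻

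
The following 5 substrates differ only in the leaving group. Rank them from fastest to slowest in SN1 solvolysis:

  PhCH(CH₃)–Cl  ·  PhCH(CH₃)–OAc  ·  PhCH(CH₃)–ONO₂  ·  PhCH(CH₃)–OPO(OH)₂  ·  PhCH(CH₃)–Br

The skeletons are identical, so relative rate is governed entirely by leaving-group ability.
Leaving-group ability tracks the stability of the departed species; conjugate-acid pKₐ is the usual yardstick (lower pKₐ → better LG).
PhCH(CH₃)–Br loses Br⁻: pKₐ(HBr) ≈ -9
PhCH(CH₃)–Cl loses Cl⁻: pKₐ(HCl) ≈ -7
PhCH(CH₃)–ONO₂ loses NO₃⁻: pKₐ(HNO₃) ≈ -1.3
PhCH(CH₃)–OPO(OH)₂ loses H₂PO₄⁻: pKₐ(H₃PO₄) ≈ 2.1
PhCH(CH₃)–OAc loses AcO⁻: pKₐ(CH₃COOH) ≈ 4.8

PhCH(CH₃)–Br > PhCH(CH₃)–Cl > PhCH(CH₃)–ONO₂ > PhCH(CH₃)–OPO(OH)₂ > PhCH(CH₃)–OAc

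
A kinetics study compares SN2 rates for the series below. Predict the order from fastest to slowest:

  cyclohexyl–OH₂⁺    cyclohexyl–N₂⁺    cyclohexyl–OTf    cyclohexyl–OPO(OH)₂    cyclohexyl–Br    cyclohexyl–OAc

cyclohexyl–N₂⁺ > cyclohexyl–OTf > cyclohexyl–Br > cyclohexyl–OH₂⁺ > cyclohexyl–OPO(OH)₂ > cyclohexyl–OAc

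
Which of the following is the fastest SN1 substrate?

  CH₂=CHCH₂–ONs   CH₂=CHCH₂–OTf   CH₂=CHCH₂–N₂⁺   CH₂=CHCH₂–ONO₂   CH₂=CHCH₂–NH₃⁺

With the same alkyl group throughout, only the leaving group differentiates the rates.
A good leaving group is a weak base: the lower the pKₐ of its conjugate acid, the more readily it departs.
CH₂=CHCH₂–N₂⁺ loses N₂: no meaningful conjugate acid; N₂ departs as an exceptionally stable neutral molecule
CH₂=CHCH₂–OTf loses OTf⁻: pKₐ(CF₃SO₃H (triflic acid)) ≈ -14
CH₂=CHCH₂–ONs loses ONs⁻: pKₐ(p-O₂NC₆H₄SO₃H) ≈ -3.5
CH₂=CHCH₂–ONO₂ loses NO₃⁻: pKₐ(HNO₃) ≈ -1.3
CH₂=CHCH₂–NH₃⁺ loses NH₃: pKₐ(NH₄⁺) ≈ 9.2

CH₂=CHCH₂–N₂⁺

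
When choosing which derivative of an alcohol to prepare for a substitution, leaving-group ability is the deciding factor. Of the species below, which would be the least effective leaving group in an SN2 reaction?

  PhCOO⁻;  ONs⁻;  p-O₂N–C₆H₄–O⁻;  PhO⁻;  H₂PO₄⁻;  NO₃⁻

Leaving-group ability tracks the stability of the departed species; conjugate-acid pKₐ is the usual yardstick (lower pKₐ → better LG).
ONs⁻: pKₐ(p-O₂NC₆H₄SO₃H) ≈ -3.5
NO₃⁻: pKₐ(HNO₃) ≈ -1.3
H₂PO₄⁻: pKₐ(H₃PO₄) ≈ 2.1
PhCOO⁻: pKₐ(C₆H₅COOH) ≈ 4.2
p-O₂N–C₆H₄–O⁻: pKₐ(p-nitrophenol) ≈ 7.2
PhO⁻: pKₐ(C₆H₅OH (phenol)) ≈ 10

PhO⁻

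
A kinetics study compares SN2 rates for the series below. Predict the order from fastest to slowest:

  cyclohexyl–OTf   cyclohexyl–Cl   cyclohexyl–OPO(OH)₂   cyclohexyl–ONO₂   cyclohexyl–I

cyclohexyl–OTf > cyclohexyl–I > cyclohexyl–Cl > cyclohexyl–ONO₂ > cyclohexyl–OPO(OH)₂

Identical carbon frameworks mean the comparison reduces to leaving-group quality.
Leaving-group ability tracks the stability of the departed species; conjugate-acid pKₐ is the usual yardstick (lower pKₐ → better LG).
cyclohexyl–OTf loses OTf⁻: pKₐ(CF₃SO₃H (triflic acid)) ≈ -14
cyclohexyl–I loses I⁻: pKₐ(HI) ≈ -10
cyclohexyl–Cl loses Cl⁻: pKₐ(HCl) ≈ -7
cyclohexyl–ONO₂ loses NO₃⁻: pKₐ(HNO₃) ≈ -1.3
cyclohexyl–OPO(OH)₂ loses H₂PO₄⁻: pKₐ(H₃PO₄) ≈ 2.1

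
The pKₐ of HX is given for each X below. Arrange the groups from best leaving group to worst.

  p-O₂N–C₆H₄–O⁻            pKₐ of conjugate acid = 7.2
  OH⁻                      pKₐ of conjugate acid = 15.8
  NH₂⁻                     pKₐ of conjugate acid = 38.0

Lower conjugate-acid pKₐ ⇒ weaker base ⇒ better leaving group.
Sorting by the given values: p-O₂N–C₆H₄–O⁻ (7.2), OH⁻ (15.8), NH₂⁻ (38.0).

p-O₂N–C₆H₄–O⁻ > OH⁻ > NH₂⁻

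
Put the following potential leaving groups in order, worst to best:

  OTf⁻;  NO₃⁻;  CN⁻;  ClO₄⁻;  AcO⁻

Leaving-group ability tracks the stability of the departed species; conjugate-acid pKₐ is the usual yardstick (lower pKₐ → better LG).
OTf⁻: pKₐ(CF₃SO₃H (triflic acid)) ≈ -14
ClO₄⁻: pKₐ(HClO₄) ≈ -10
NO₃⁻: pKₐ(HNO₃) ≈ -1.3
AcO⁻: pKₐ(CH₃COOH) ≈ 4.8
CN⁻: pKₐ(HCN) ≈ 9.2
Reversing gives the worst-to-best order requested.

CN⁻ < AcO⁻ < NO₃⁻ < ClO₄⁻ < OTf⁻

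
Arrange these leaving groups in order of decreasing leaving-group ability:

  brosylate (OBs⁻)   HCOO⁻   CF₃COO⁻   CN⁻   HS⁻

Rank by basicity of the departing species: weakest base leaves most easily.
brosylate (OBs⁻): pKₐ(p-BrC₆H₄SO₃H) ≈ -2.8
CF₃COO⁻: pKₐ(CF₃COOH) ≈ 0.2
HCOO⁻: pKₐ(HCOOH) ≈ 3.8
HS⁻: pKₐ(H₂S) ≈ 7
CN⁻: pKₐ(HCN) ≈ 9.2

brosylate (OBs⁻) > CF₃COO⁻ > HCOO⁻ > HS⁻ > CN⁻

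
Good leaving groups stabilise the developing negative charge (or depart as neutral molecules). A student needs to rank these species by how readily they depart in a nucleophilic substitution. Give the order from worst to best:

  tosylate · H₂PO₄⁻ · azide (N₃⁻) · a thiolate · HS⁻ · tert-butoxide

tert-butoxide < a thiolate < HS⁻ < azide (N₃⁻) < H₂PO₄⁻ < tosylate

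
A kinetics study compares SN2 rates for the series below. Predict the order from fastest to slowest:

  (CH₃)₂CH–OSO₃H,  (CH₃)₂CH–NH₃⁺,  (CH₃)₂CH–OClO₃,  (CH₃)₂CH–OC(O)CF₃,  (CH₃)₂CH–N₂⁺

(CH₃)₂CH–N₂⁺ > (CH₃)₂CH–OClO₃ > (CH₃)₂CH–OSO₃H > (CH₃)₂CH–OC(O)CF₃ > (CH₃)₂CH–NH₃⁺

Same R in every case — rank the leaving groups.
Rank by basicity of the departing species: weakest base leaves most easily.
(CH₃)₂CH–N₂⁺ loses N₂: no meaningful conjugate acid; N₂ departs as an exceptionally stable neutral molecule
(CH₃)₂CH–OClO₃ loses ClO₄⁻: pKₐ(HClO₄) ≈ -10
(CH₃)₂CH–OSO₃H loses HSO₄⁻: pKₐ(H₂SO₄) ≈ -3
(CH₃)₂CH–OC(O)CF₃ loses CF₃COO⁻: pKₐ(CF₃COOH) ≈ 0.2
(CH₃)₂CH–NH₃⁺ loses NH₃: pKₐ(NH₄⁺) ≈ 9.2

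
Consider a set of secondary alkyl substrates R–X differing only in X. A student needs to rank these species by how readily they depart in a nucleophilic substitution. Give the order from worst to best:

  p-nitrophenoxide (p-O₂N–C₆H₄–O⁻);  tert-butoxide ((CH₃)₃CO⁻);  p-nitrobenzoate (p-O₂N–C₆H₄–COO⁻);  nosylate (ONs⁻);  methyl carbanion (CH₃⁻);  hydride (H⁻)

methyl carbanion (CH₃⁻) < hydride (H⁻) < tert-butoxide ((CH₃)₃CO⁻) < p-nitrophenoxide (p-O₂N–C₆H₄–O⁻) < p-nitrobenzoate (p-O₂N–C₆H₄–COO⁻) < nosylate (ONs⁻)

Leaving-group ability tracks the stability of the departed species; conjugate-acid pKₐ is the usual yardstick (lower pKₐ → better LG).
nosylate (ONs⁻): pKₐ(p-O₂NC₆H₄SO₃H) ≈ -3.5 — p-nitro group further stabilises the sulfonate
p-nitrobenzoate (p-O₂N–C₆H₄–COO⁻): pKₐ(p-nitrobenzoic acid) ≈ 3.4 — electron-withdrawing nitro group stabilises the carboxylate
p-nitrophenoxide (p-O₂N–C₆H₄–O⁻): pKₐ(p-nitrophenol) ≈ 7.2 — nitro group delocalises the charge; the classic chromogenic LG
tert-butoxide ((CH₃)₃CO⁻): pKₐ(t-BuOH) ≈ 18 — bulky, strongly basic alkoxide
hydride (H⁻): pKₐ(H₂) ≈ 36
methyl carbanion (CH₃⁻): pKₐ(CH₄) ≈ 48 — unstabilised carbanion; the worst conceivable leaving group
Reversing gives the worst-to-best order requested.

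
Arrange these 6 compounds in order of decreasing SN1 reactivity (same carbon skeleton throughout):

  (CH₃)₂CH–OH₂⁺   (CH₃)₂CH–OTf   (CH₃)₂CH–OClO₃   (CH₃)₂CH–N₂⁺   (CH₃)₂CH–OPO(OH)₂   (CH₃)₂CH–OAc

(CH₃)₂CH–N₂⁺ > (CH₃)₂CH–OTf > (CH₃)₂CH–OClO₃ > (CH₃)₂CH–OH₂⁺ > (CH₃)₂CH–OPO(OH)₂ > (CH₃)₂CH–OAc

Same R in every case — rank the leaving groups.
A good leaving group is a weak base: the lower the pKₐ of its conjugate acid, the more readily it departs.
(CH₃)₂CH–N₂⁺ loses N₂: no meaningful conjugate acid; N₂ departs as an exceptionally stable neutral molecule
(CH₃)₂CH–OTf loses OTf⁻: pKₐ(CF₃SO₃H (triflic acid)) ≈ -14
(CH₃)₂CH–OClO₃ loses ClO₄⁻: pKₐ(HClO₄) ≈ -10
(CH₃)₂CH–OH₂⁺ loses H₂O: pKₐ(H₃O⁺) ≈ -1.7
(CH₃)₂CH–OPO(OH)₂ loses H₂PO₄⁻: pKₐ(H₃PO₄) ≈ 2.1
(CH₃)₂CH–OAc loses AcO⁻: pKₐ(CH₃COOH) ≈ 4.8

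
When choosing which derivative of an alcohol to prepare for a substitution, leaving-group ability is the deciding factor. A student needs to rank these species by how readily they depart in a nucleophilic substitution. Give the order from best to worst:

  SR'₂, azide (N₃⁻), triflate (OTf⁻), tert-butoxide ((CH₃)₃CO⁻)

triflate (OTf⁻) > SR'₂ > azide (N₃⁻) > tert-butoxide ((CH₃)₃CO⁻)

Leaving-group ability tracks the stability of the departed species; conjugate-acid pKₐ is the usual yardstick (lower pKₐ → better LG).
triflate (OTf⁻): pKₐ(CF₃SO₃H (triflic acid)) ≈ -14
SR'₂: pKₐ(R'₂SH⁺) ≈ -7
azide (N₃⁻): pKₐ(HN₃) ≈ 4.7
tert-butoxide ((CH₃)₃CO⁻): pKₐ(t-BuOH) ≈ 18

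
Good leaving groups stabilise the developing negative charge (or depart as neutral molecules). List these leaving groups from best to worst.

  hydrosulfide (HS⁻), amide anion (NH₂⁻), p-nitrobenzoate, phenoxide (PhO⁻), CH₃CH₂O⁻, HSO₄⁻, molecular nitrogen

molecular nitrogen: no meaningful conjugate acid; N₂ departs as an exceptionally stable neutral molecule
HSO₄⁻: pKₐ(H₂SO₄) ≈ -3 — conjugate base of a strong mineral acid
p-nitrobenzoate: pKₐ(p-nitrobenzoic acid) ≈ 3.4
hydrosulfide (HS⁻): pKₐ(H₂S) ≈ 7
phenoxide (PhO⁻): pKₐ(C₆H₅OH (phenol)) ≈ 10
CH₃CH₂O⁻: pKₐ(CH₃CH₂OH) ≈ 16 — strong base; alkoxides do not leave unassisted
amide anion (NH₂⁻): pKₐ(NH₃) ≈ 38 — extremely strong base; never a leaving group

molecular nitrogen > HSO₄⁻ > p-nitrobenzoate > hydrosulfide (HS⁻) > phenoxide (PhO⁻) > CH₃CH₂O⁻ > amide anion (NH₂⁻)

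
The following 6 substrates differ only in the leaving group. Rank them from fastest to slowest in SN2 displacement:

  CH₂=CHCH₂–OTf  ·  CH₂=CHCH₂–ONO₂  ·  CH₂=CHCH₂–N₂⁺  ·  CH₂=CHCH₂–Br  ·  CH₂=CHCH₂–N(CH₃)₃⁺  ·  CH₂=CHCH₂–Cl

CH₂=CHCH₂–N₂⁺ > CH₂=CHCH₂–OTf > CH₂=CHCH₂–Br > CH₂=CHCH₂–Cl > CH₂=CHCH₂–ONO₂ > CH₂=CHCH₂–N(CH₃)₃⁺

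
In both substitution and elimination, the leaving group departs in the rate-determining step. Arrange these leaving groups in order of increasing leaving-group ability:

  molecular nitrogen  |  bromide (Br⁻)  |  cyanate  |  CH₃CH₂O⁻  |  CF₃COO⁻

molecular nitrogen: no meaningful conjugate acid; N₂ departs as an exceptionally stable neutral molecule
bromide (Br⁻): pKₐ(HBr) ≈ -9
CF₃COO⁻: pKₐ(CF₃COOH) ≈ 0.2
cyanate: pKₐ(HOCN) ≈ 3.5
CH₃CH₂O⁻: pKₐ(CH₃CH₂OH) ≈ 16
Listed from poorest to best leaving group as asked.

CH₃CH₂O⁻ < cyanate < CF₃COO⁻ < bromide (Br⁻) < molecular nitrogen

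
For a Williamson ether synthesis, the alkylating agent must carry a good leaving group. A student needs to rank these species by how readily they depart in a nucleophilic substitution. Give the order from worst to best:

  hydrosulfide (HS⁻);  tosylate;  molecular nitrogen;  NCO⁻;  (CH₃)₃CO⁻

(CH₃)₃CO⁻ < hydrosulfide (HS⁻) < NCO⁻ < tosylate < molecular nitrogen

Rank by basicity of the departing species: weakest base leaves most easily.
molecular nitrogen: no meaningful conjugate acid; N₂ departs as an exceptionally stable neutral molecule
tosylate: pKₐ(p-CH₃C₆H₄SO₃H (TsOH)) ≈ -2.8
NCO⁻: pKₐ(HOCN) ≈ 3.5
hydrosulfide (HS⁻): pKₐ(H₂S) ≈ 7
(CH₃)₃CO⁻: pKₐ(t-BuOH) ≈ 18
Listed from poorest to best leaving group as asked.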